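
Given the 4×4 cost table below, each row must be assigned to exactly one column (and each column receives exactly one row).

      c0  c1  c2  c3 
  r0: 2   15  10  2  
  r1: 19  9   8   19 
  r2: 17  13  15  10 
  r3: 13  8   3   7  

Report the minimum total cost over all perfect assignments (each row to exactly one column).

optimal assignment: row0→col0 (cost 2), row1→col1 (cost 9), row2→col3 (cost 10), row3→col2 (cost 3)
total = 2 + 9 + 10 + 3 = 24

Minimum assignment cost: 24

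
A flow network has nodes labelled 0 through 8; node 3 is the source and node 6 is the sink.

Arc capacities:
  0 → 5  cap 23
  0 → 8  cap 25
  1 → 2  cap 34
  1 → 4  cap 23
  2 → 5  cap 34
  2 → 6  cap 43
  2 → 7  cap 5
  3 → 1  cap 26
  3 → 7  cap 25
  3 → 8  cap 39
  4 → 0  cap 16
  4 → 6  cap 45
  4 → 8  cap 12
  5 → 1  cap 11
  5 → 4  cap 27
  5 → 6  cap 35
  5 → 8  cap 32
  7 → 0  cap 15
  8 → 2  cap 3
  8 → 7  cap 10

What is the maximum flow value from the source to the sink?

Maximum flow value: 44

augment #1: 3→1→2→6 bottleneck 26, total now 26
augment #2: 3→8→2→6 bottleneck 3, total now 29
augment #3: 3→7→0→5→6 bottleneck 15, total now 44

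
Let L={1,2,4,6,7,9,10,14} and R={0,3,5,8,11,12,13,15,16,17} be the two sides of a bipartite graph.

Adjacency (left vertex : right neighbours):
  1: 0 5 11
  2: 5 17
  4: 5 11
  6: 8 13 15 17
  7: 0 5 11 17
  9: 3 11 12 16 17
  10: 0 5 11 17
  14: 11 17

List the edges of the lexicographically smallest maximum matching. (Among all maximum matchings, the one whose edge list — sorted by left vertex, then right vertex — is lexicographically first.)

|M| = 6 (so the lex-smallest maximum matching has 6 edges)
process left vertices in ascending order; for each, take the smallest-labelled available neighbour that still permits 6 edges overall, or leave it unmatched if none does
lex-smallest matching: {1-0, 2-5, 4-11, 6-8, 7-17, 9-3}

Lex-smallest maximum matching: {(1,0), (2,5), (4,11), (6,8), (7,17), (9,3)}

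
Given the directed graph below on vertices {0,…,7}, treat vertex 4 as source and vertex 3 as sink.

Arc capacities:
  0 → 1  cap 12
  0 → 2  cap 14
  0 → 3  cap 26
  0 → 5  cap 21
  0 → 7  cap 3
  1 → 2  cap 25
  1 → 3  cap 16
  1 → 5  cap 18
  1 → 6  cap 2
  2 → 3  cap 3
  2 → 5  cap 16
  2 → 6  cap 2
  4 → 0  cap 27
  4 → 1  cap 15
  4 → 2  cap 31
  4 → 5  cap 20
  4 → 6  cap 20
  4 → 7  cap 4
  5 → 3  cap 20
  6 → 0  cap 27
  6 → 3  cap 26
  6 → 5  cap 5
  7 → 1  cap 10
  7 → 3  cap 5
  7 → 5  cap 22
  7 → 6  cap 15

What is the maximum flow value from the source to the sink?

Maximum flow value: 91

augment #1: 4→0→3 bottleneck 26, total now 26
augment #2: 4→1→3 bottleneck 15, total now 41
augment #3: 4→2→3 bottleneck 3, total now 44
augment #4: 4→5→3 bottleneck 20, total now 64
augment #5: 4→6→3 bottleneck 20, total now 84
augment #6: 4→7→3 bottleneck 4, total now 88
augment #7: 4→0→1→3 bottleneck 1, total now 89
augment #8: 4→2→6→3 bottleneck 2, total now 91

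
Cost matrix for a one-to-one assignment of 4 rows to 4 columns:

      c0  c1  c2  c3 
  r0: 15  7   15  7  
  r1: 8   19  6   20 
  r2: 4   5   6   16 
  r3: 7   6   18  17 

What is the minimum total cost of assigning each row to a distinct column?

Minimum assignment cost: 23

optimal assignment: row0→col3 (cost 7), row1→col2 (cost 6), row2→col0 (cost 4), row3→col1 (cost 6)
total = 7 + 6 + 4 + 6 = 23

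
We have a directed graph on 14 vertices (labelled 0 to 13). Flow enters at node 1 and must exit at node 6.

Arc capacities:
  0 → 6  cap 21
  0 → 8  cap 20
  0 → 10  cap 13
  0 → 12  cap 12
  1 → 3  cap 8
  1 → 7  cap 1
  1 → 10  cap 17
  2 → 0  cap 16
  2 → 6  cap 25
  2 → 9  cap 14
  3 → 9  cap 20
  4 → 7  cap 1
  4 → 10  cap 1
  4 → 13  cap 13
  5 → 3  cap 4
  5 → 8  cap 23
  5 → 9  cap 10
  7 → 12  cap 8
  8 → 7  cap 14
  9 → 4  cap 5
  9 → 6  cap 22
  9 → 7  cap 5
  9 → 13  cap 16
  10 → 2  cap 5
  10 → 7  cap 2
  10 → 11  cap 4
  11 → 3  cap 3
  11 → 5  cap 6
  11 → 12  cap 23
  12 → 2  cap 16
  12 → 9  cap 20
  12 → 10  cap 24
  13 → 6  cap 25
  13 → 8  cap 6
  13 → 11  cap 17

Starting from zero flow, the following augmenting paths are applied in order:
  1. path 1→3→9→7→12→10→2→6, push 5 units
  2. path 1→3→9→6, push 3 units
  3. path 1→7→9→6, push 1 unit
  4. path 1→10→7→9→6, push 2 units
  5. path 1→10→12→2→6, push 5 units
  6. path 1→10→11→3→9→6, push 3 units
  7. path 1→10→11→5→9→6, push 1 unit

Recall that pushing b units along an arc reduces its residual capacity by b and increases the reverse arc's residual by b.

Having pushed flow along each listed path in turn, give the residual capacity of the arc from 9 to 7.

after path 1 (1→3→9→7→12→10→2→6, push 5): res(9,7)=0
after path 2 (1→3→9→6, push 3): res(9,7)=0
after path 3 (1→7→9→6, push 1): res(9,7)=1
after path 4 (1→10→7→9→6, push 2): res(9,7)=3
after path 5 (1→10→12→2→6, push 5): res(9,7)=3
after path 6 (1→10→11→3→9→6, push 3): res(9,7)=3
after path 7 (1→10→11→5→9→6, push 1): res(9,7)=3

Residual capacity of (9,7): 3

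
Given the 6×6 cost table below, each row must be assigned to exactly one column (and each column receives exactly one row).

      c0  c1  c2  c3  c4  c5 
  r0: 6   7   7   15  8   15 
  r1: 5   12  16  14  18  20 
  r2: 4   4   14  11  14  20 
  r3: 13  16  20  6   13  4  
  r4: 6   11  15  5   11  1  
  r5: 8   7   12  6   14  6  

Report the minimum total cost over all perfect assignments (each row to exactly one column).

one of 2 optimal assignments: row0→col2 (cost 7), row1→col0 (cost 5), row2→col1 (cost 4), row3→col4 (cost 13), row4→col5 (cost 1), row5→col3 (cost 6)
total = 7 + 5 + 4 + 13 + 1 + 6 = 36

Minimum assignment cost: 36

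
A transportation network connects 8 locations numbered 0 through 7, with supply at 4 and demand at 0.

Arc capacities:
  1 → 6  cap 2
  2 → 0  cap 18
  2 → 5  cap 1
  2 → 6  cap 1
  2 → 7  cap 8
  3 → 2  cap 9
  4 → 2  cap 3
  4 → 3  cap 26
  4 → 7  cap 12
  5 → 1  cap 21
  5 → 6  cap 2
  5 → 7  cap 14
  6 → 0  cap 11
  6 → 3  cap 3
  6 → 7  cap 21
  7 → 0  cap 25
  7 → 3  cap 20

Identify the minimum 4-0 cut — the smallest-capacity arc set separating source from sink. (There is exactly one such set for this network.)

Min-cut arcs: {(3,2), (4,2), (4,7)} (total capacity 24)

augment #1: 4→2→0 push 3
augment #2: 4→7→0 push 12
augment #3: 4→3→2→0 push 9
max flow = 24; residual-reachable set from 4 gives S-side
cut edges (S→T): {(3,2), (4,2), (4,7)} total cap 24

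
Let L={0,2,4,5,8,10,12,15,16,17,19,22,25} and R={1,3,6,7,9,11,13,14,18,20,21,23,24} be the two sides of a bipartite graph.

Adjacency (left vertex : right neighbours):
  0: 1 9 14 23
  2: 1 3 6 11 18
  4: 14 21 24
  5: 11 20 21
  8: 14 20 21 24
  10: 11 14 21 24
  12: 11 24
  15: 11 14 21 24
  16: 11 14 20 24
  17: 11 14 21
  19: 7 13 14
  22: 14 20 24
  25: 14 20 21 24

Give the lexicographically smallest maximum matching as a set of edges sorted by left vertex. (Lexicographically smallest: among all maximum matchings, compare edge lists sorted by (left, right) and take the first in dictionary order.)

|M| = 8 (so the lex-smallest maximum matching has 8 edges)
process left vertices in ascending order; for each, take the smallest-labelled available neighbour that still permits 8 edges overall, or leave it unmatched if none does
lex-smallest matching: {0-1, 2-3, 4-14, 5-11, 8-20, 10-21, 12-24, 19-7}

Lex-smallest maximum matching: {(0,1), (2,3), (4,14), (5,11), (8,20), (10,21), (12,24), (19,7)}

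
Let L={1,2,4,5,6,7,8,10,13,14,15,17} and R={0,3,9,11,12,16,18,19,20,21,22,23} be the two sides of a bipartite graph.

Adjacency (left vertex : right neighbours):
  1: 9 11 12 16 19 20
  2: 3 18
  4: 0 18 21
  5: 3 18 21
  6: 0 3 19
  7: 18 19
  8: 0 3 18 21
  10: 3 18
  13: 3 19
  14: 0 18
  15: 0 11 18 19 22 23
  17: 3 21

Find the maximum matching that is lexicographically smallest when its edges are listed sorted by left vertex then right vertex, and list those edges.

Lex-smallest maximum matching: {(1,9), (2,3), (4,0), (5,18), (6,19), (8,21), (15,11)}

|M| = 7 (so the lex-smallest maximum matching has 7 edges)
process left vertices in ascending order; for each, take the smallest-labelled available neighbour that still permits 7 edges overall, or leave it unmatched if none does
lex-smallest matching: {1-9, 2-3, 4-0, 5-18, 6-19, 8-21, 15-11}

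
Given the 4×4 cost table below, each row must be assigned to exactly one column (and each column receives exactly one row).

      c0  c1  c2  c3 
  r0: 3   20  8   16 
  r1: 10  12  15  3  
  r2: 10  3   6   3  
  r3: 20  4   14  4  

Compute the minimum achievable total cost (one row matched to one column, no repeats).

optimal assignment: row0→col0 (cost 3), row1→col3 (cost 3), row2→col2 (cost 6), row3→col1 (cost 4)
total = 3 + 3 + 6 + 4 = 16

Minimum assignment cost: 16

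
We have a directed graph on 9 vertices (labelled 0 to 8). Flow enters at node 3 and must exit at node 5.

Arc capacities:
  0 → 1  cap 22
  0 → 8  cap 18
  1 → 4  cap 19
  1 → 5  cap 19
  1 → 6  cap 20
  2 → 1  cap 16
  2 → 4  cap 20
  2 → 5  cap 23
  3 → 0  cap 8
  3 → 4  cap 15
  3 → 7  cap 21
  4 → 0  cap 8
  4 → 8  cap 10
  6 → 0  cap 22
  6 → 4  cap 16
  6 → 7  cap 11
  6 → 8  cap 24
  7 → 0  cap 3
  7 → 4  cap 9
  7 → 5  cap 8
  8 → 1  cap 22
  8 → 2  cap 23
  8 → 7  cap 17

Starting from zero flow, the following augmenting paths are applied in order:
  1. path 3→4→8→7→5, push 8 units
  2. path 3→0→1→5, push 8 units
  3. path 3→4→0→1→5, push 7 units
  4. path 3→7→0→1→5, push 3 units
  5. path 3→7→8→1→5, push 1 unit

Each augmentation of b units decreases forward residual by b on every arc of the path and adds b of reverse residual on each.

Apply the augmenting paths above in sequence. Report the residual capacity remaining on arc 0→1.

Residual capacity of (0,1): 4

after path 1 (3→4→8→7→5, push 8): res(0,1)=22
after path 2 (3→0→1→5, push 8): res(0,1)=14
after path 3 (3→4→0→1→5, push 7): res(0,1)=7
after path 4 (3→7→0→1→5, push 3): res(0,1)=4
after path 5 (3→7→8→1→5, push 1): res(0,1)=4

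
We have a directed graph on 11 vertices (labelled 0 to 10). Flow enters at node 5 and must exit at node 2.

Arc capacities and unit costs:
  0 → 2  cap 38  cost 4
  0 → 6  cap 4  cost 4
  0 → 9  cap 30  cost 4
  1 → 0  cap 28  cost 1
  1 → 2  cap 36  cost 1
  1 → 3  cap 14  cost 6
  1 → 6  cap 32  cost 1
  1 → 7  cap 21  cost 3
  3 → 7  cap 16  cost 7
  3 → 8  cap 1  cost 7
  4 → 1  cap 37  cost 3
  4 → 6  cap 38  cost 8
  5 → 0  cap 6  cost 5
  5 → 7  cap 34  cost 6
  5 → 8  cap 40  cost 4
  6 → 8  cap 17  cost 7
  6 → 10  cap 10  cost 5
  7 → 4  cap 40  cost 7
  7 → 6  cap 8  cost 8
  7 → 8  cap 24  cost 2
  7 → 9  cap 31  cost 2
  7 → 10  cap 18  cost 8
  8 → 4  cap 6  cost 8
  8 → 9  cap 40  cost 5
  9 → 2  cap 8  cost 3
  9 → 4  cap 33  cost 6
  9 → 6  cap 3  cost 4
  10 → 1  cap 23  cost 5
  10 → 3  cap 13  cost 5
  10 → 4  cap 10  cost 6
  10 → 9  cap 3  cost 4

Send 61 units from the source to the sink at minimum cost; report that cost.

shortest-cost path #1: 5→0→2 push 6 @ unit cost 9 (adds 54)
shortest-cost path #2: 5→7→9→2 push 8 @ unit cost 11 (adds 88)
shortest-cost path #3: 5→8→4→1→2 push 6 @ unit cost 16 (adds 96)
shortest-cost path #4: 5→7→4→1→2 push 26 @ unit cost 17 (adds 442)
shortest-cost path #5: 5→8→9→7→4→1→2 push 4 @ unit cost 18 (adds 72)
shortest-cost path #6: 5→8→9→7→4→1→0→2 push 1 @ unit cost 22 (adds 22)
shortest-cost path #7: 5→8→9→7→10→1→0→2 push 3 @ unit cost 25 (adds 75)
shortest-cost path #8: 5→8→9→4→7→10→1→0→2 push 7 @ unit cost 26 (adds 182)
total cost = 1031

Minimum cost for 61 units: 1031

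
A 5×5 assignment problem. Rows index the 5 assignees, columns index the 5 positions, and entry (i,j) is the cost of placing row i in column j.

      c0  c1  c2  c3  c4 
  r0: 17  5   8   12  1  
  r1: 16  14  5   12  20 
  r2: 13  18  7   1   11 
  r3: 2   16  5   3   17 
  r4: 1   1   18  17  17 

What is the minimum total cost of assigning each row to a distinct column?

optimal assignment: row0→col4 (cost 1), row1→col2 (cost 5), row2→col3 (cost 1), row3→col0 (cost 2), row4→col1 (cost 1)
total = 1 + 5 + 1 + 2 + 1 = 10

Minimum assignment cost: 10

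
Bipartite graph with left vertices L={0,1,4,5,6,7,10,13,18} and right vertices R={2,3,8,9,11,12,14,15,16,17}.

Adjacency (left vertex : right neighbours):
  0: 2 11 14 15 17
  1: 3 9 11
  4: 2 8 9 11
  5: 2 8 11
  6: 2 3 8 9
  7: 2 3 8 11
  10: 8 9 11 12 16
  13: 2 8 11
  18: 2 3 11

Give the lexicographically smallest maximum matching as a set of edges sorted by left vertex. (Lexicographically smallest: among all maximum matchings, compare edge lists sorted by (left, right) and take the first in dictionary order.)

|M| = 7 (so the lex-smallest maximum matching has 7 edges)
process left vertices in ascending order; for each, take the smallest-labelled available neighbour that still permits 7 edges overall, or leave it unmatched if none does
lex-smallest matching: {0-14, 1-3, 4-2, 5-8, 6-9, 7-11, 10-12}

Lex-smallest maximum matching: {(0,14), (1,3), (4,2), (5,8), (6,9), (7,11), (10,12)}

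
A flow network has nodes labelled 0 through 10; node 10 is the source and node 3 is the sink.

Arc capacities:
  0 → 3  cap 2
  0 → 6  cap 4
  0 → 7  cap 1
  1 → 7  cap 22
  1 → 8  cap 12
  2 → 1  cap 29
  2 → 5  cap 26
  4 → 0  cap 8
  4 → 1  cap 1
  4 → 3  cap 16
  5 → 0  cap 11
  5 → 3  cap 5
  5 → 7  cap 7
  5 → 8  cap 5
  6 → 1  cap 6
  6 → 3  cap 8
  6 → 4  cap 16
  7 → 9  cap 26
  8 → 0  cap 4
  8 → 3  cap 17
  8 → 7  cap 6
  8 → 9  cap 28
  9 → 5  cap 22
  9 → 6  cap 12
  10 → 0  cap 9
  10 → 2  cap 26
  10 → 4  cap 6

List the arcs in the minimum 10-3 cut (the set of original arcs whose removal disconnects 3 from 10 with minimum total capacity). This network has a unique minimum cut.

Min-cut arcs: {(0,3), (0,6), (0,7), (10,2), (10,4)} (total capacity 39)

augment #1: 10→0→3 push 2
augment #2: 10→4→3 push 6
augment #3: 10→0→6→3 push 4
augment #4: 10→2→5→3 push 5
augment #5: 10→2→1→8→3 push 12
augment #6: 10→2→5→8→3 push 5
augment #7: 10→0→7→9→6→3 push 1
augment #8: 10→2→1→7→9→6→3 push 3
augment #9: 10→2→1→7→9→6→4→3 push 1
max flow = 39; residual-reachable set from 10 gives S-side
cut edges (S→T): {(0,3), (0,6), (0,7), (10,2), (10,4)} total cap 39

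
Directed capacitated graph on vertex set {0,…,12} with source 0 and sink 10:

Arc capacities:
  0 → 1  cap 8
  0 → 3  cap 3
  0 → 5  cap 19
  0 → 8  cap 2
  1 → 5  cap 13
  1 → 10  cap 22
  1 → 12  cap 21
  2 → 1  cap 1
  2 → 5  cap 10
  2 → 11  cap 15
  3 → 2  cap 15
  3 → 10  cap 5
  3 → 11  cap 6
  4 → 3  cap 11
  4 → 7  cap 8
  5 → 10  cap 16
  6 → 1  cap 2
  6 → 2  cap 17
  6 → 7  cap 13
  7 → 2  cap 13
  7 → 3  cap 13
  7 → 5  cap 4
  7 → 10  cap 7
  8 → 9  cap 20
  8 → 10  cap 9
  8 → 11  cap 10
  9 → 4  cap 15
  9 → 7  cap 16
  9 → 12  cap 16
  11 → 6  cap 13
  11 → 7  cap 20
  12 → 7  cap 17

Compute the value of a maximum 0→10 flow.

augment #1: 0→1→10 bottleneck 8, total now 8
augment #2: 0→3→10 bottleneck 3, total now 11
augment #3: 0→5→10 bottleneck 16, total now 27
augment #4: 0→8→10 bottleneck 2, total now 29

Maximum flow value: 29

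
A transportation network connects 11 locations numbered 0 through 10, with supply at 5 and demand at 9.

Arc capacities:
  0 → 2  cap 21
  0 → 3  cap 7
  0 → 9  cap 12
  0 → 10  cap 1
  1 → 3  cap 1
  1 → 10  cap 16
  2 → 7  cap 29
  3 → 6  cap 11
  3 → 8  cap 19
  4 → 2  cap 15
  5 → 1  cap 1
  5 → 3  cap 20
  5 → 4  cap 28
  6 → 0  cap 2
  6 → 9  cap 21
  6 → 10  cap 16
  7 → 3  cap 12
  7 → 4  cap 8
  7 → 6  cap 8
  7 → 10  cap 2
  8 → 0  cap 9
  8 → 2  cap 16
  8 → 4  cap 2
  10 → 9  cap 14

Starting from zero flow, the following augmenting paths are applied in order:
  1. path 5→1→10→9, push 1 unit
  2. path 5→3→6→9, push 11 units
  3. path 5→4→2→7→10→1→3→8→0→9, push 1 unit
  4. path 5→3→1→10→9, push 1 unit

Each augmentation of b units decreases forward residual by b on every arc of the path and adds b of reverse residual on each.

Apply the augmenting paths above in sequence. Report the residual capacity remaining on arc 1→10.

Residual capacity of (1,10): 15

after path 1 (5→1→10→9, push 1): res(1,10)=15
after path 2 (5→3→6→9, push 11): res(1,10)=15
after path 3 (5→4→2→7→10→1→3→8→0→9, push 1): res(1,10)=16
after path 4 (5→3→1→10→9, push 1): res(1,10)=15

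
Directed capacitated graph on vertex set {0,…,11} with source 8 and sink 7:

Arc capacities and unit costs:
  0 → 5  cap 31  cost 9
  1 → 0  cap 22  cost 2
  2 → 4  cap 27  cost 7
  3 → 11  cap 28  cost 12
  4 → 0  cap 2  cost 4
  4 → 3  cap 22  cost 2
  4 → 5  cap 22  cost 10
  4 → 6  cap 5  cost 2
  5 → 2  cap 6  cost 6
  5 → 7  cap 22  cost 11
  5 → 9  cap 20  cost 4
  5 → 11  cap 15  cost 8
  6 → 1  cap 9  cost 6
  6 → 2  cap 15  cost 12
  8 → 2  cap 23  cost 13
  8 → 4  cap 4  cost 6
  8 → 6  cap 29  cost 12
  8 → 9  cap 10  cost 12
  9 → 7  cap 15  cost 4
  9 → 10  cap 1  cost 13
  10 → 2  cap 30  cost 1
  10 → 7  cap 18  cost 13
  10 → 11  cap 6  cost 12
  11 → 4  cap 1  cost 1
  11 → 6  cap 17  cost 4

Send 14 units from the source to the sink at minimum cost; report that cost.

Minimum cost for 14 units: 256

shortest-cost path #1: 8→9→7 push 10 @ unit cost 16 (adds 160)
shortest-cost path #2: 8→4→5→9→7 push 4 @ unit cost 24 (adds 96)
total cost = 256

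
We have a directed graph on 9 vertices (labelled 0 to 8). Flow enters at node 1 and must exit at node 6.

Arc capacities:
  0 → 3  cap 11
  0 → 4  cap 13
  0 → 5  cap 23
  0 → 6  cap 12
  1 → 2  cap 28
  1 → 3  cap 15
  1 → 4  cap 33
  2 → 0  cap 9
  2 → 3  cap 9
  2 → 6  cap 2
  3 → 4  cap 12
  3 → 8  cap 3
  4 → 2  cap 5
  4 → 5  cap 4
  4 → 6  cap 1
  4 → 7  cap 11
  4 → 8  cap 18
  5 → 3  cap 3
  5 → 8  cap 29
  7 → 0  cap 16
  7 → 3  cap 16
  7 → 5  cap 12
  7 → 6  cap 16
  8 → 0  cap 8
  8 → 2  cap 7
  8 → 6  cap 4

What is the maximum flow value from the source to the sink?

augment #1: 1→2→6 bottleneck 2, total now 2
augment #2: 1→4→6 bottleneck 1, total now 3
augment #3: 1→2→0→6 bottleneck 9, total now 12
augment #4: 1→3→8→6 bottleneck 3, total now 15
augment #5: 1→4→7→6 bottleneck 11, total now 26
augment #6: 1→4→8→6 bottleneck 1, total now 27
augment #7: 1→4→8→0→6 bottleneck 3, total now 30

Maximum flow value: 30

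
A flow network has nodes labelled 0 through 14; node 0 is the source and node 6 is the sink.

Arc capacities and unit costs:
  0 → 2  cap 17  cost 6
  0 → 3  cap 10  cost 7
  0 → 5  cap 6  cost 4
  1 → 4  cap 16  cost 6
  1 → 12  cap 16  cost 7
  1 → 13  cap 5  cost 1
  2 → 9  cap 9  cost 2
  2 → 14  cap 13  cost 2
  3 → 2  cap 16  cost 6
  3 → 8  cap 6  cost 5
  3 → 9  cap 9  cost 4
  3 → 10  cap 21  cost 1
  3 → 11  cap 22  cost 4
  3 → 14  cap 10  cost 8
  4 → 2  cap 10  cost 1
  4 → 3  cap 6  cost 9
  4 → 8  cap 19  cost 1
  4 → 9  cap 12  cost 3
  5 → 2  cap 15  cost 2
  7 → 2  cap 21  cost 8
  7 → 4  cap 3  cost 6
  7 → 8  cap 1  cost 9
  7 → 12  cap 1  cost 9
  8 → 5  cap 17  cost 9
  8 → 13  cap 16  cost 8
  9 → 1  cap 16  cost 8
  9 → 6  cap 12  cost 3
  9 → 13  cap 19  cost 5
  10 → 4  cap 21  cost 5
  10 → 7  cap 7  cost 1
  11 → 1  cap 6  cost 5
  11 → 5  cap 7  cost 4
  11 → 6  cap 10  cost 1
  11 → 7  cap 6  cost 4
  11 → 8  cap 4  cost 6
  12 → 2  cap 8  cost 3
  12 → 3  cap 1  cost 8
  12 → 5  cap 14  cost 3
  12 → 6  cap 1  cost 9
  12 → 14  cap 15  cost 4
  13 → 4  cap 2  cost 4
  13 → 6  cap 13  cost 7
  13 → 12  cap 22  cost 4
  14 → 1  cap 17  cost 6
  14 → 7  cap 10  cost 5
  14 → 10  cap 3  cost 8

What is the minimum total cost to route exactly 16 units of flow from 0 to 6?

shortest-cost path #1: 0→2→9→6 push 9 @ unit cost 11 (adds 99)
shortest-cost path #2: 0→3→11→6 push 7 @ unit cost 12 (adds 84)
total cost = 183

Minimum cost for 16 units: 183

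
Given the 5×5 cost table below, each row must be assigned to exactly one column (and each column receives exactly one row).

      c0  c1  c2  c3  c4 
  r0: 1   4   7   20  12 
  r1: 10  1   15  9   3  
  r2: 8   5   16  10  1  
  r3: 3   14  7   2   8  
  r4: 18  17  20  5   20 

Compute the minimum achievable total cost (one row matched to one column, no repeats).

Minimum assignment cost: 15

optimal assignment: row0→col0 (cost 1), row1→col1 (cost 1), row2→col4 (cost 1), row3→col2 (cost 7), row4→col3 (cost 5)
total = 1 + 1 + 1 + 7 + 5 = 15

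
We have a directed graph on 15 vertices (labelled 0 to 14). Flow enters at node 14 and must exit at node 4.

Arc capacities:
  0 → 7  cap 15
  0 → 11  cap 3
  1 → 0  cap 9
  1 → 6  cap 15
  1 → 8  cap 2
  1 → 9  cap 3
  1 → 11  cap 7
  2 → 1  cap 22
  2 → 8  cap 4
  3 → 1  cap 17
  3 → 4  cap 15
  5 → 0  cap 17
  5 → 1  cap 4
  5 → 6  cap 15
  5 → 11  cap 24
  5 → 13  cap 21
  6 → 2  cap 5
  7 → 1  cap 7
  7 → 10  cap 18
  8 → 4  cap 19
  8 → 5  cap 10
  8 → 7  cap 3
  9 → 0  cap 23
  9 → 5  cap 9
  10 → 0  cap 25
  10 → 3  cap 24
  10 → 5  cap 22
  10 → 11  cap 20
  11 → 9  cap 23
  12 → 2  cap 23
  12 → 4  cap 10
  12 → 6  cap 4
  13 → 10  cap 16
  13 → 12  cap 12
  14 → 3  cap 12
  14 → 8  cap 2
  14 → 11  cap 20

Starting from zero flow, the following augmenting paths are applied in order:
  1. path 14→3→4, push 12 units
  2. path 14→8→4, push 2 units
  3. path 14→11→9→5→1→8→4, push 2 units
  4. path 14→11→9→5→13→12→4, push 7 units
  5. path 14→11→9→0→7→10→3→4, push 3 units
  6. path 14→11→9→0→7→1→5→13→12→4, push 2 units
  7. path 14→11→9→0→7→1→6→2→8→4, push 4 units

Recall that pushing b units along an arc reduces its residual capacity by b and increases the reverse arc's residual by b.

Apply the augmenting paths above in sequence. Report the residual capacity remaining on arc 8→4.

after path 1 (14→3→4, push 12): res(8,4)=19
after path 2 (14→8→4, push 2): res(8,4)=17
after path 3 (14→11→9→5→1→8→4, push 2): res(8,4)=15
after path 4 (14→11→9→5→13→12→4, push 7): res(8,4)=15
after path 5 (14→11→9→0→7→10→3→4, push 3): res(8,4)=15
after path 6 (14→11→9→0→7→1→5→13→12→4, push 2): res(8,4)=15
after path 7 (14→11→9→0→7→1→6→2→8→4, push 4): res(8,4)=11

Residual capacity of (8,4): 11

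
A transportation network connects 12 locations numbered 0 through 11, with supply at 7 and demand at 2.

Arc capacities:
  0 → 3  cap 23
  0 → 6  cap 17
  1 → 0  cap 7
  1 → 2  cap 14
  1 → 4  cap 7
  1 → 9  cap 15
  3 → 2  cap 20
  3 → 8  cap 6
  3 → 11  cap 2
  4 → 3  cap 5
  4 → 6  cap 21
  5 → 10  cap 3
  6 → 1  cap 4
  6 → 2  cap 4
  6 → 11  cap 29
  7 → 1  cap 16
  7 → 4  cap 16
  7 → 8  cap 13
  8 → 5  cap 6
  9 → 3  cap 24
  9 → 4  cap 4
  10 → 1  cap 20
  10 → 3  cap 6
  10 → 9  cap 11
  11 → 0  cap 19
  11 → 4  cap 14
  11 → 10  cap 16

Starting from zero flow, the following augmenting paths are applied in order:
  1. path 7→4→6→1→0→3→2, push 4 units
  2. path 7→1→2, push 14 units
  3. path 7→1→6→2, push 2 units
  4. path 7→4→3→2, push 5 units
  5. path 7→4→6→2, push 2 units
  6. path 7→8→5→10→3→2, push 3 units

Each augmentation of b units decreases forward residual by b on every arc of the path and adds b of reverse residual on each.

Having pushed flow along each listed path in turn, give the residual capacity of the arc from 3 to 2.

after path 1 (7→4→6→1→0→3→2, push 4): res(3,2)=16
after path 2 (7→1→2, push 14): res(3,2)=16
after path 3 (7→1→6→2, push 2): res(3,2)=16
after path 4 (7→4→3→2, push 5): res(3,2)=11
after path 5 (7→4→6→2, push 2): res(3,2)=11
after path 6 (7→8→5→10→3→2, push 3): res(3,2)=8

Residual capacity of (3,2): 8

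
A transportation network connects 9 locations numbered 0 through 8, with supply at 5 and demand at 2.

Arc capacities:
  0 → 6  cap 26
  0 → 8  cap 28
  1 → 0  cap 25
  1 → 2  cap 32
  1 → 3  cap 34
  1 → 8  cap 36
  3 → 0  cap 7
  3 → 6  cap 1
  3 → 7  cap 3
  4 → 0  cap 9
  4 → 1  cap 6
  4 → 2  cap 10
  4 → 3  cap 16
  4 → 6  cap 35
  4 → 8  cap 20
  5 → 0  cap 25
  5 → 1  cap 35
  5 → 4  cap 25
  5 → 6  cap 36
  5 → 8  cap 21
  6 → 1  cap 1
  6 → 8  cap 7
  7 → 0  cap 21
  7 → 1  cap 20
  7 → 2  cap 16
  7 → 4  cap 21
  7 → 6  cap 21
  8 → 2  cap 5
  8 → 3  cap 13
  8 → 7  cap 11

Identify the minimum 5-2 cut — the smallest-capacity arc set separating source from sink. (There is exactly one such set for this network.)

augment #1: 5→1→2 push 32
augment #2: 5→4→2 push 10
augment #3: 5→8→2 push 5
augment #4: 5→8→7→2 push 11
augment #5: 5→1→3→7→2 push 3
max flow = 61; residual-reachable set from 5 gives S-side
cut edges (S→T): {(1,2), (3,7), (4,2), (8,2), (8,7)} total cap 61

Min-cut arcs: {(1,2), (3,7), (4,2), (8,2), (8,7)} (total capacity 61)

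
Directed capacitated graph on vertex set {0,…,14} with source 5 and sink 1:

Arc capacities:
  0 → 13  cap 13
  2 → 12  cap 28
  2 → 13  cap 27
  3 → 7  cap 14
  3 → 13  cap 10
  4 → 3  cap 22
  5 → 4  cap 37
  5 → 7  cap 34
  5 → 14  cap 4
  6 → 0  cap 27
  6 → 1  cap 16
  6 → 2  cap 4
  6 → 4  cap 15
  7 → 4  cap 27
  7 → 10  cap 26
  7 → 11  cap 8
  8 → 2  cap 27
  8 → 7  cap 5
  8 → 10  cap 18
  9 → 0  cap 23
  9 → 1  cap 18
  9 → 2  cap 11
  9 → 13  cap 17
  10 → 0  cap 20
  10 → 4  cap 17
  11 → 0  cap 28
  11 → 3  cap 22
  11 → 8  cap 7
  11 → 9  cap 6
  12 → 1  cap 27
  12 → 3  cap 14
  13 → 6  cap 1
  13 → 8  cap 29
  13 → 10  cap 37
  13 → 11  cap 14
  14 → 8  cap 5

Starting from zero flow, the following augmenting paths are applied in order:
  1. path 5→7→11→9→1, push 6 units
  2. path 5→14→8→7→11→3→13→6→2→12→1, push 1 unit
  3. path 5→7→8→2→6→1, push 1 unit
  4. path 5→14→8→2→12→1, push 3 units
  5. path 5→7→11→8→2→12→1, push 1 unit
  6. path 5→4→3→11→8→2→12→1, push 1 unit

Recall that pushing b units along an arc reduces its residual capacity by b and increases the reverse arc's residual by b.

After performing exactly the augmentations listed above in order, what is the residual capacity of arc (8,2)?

after path 1 (5→7→11→9→1, push 6): res(8,2)=27
after path 2 (5→14→8→7→11→3→13→6→2→12→1, push 1): res(8,2)=27
after path 3 (5→7→8→2→6→1, push 1): res(8,2)=26
after path 4 (5→14→8→2→12→1, push 3): res(8,2)=23
after path 5 (5→7→11→8→2→12→1, push 1): res(8,2)=22
after path 6 (5→4→3→11→8→2→12→1, push 1): res(8,2)=21

Residual capacity of (8,2): 21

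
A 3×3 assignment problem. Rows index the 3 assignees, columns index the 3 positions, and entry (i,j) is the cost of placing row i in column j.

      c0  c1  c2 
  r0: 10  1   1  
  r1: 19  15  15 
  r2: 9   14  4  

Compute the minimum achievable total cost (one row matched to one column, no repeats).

Minimum assignment cost: 24

optimal assignment: row0→col1 (cost 1), row1→col0 (cost 19), row2→col2 (cost 4)
total = 1 + 19 + 4 = 24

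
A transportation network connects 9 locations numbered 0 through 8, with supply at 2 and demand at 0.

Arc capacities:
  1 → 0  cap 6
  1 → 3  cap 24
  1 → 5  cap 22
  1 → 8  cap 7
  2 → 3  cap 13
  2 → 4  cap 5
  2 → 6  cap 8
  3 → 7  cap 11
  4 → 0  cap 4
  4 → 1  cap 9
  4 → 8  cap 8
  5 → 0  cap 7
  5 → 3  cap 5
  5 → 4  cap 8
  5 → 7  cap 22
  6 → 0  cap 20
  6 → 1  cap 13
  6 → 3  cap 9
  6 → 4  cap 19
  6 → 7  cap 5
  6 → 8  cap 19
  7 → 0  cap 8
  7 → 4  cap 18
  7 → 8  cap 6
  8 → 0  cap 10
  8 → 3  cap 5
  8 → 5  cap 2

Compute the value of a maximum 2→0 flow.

Maximum flow value: 24

augment #1: 2→4→0 bottleneck 4, total now 4
augment #2: 2→6→0 bottleneck 8, total now 12
augment #3: 2→3→7→0 bottleneck 8, total now 20
augment #4: 2→4→1→0 bottleneck 1, total now 21
augment #5: 2→3→7→8→0 bottleneck 3, total now 24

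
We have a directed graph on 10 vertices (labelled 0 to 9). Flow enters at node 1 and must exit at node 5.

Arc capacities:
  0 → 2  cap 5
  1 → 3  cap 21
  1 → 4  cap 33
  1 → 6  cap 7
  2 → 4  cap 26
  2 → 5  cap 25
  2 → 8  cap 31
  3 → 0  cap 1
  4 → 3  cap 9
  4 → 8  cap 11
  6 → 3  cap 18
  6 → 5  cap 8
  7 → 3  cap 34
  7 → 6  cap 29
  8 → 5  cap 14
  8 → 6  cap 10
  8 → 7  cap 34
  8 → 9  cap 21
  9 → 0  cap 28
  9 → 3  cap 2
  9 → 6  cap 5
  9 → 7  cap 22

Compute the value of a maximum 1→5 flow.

augment #1: 1→6→5 bottleneck 7, total now 7
augment #2: 1→4→8→5 bottleneck 11, total now 18
augment #3: 1→3→0→2→5 bottleneck 1, total now 19

Maximum flow value: 19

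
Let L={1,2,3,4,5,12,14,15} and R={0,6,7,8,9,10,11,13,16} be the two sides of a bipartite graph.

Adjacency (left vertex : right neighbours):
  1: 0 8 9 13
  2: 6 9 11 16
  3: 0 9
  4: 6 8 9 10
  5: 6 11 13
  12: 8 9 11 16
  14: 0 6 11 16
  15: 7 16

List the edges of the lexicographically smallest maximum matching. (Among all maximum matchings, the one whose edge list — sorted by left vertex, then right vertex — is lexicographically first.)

Lex-smallest maximum matching: {(1,0), (2,6), (3,9), (4,8), (5,13), (12,11), (14,16), (15,7)}

|M| = 8 (so the lex-smallest maximum matching has 8 edges)
process left vertices in ascending order; for each, take the smallest-labelled available neighbour that still permits 8 edges overall, or leave it unmatched if none does
lex-smallest matching: {1-0, 2-6, 3-9, 4-8, 5-13, 12-11, 14-16, 15-7}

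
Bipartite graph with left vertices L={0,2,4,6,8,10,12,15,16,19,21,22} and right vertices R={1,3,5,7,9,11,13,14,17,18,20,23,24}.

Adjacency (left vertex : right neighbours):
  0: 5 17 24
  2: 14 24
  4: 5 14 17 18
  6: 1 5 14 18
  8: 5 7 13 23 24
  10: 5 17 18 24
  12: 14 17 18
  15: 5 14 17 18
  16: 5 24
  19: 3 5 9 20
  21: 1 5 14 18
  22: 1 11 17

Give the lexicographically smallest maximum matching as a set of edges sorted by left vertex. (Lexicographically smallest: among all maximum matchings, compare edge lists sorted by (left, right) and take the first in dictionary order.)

Lex-smallest maximum matching: {(0,5), (2,14), (4,17), (6,1), (8,7), (10,18), (16,24), (19,3), (22,11)}

|M| = 9 (so the lex-smallest maximum matching has 9 edges)
process left vertices in ascending order; for each, take the smallest-labelled available neighbour that still permits 9 edges overall, or leave it unmatched if none does
lex-smallest matching: {0-5, 2-14, 4-17, 6-1, 8-7, 10-18, 16-24, 19-3, 22-11}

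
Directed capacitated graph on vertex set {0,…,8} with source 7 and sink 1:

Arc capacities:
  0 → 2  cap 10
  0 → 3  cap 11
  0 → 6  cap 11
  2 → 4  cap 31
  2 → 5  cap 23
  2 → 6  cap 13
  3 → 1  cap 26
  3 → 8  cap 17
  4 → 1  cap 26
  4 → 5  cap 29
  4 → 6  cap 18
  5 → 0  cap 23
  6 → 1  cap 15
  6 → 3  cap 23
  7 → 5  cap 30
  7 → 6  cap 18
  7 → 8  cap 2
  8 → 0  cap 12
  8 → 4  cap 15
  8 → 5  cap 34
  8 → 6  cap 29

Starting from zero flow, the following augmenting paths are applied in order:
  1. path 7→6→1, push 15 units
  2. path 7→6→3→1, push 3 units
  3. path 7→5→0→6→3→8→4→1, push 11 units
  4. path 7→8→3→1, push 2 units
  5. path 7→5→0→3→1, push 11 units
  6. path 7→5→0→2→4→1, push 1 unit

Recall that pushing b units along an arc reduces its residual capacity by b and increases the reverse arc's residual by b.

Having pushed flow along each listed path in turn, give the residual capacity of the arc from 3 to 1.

after path 1 (7→6→1, push 15): res(3,1)=26
after path 2 (7→6→3→1, push 3): res(3,1)=23
after path 3 (7→5→0→6→3→8→4→1, push 11): res(3,1)=23
after path 4 (7→8→3→1, push 2): res(3,1)=21
after path 5 (7→5→0→3→1, push 11): res(3,1)=10
after path 6 (7→5→0→2→4→1, push 1): res(3,1)=10

Residual capacity of (3,1): 10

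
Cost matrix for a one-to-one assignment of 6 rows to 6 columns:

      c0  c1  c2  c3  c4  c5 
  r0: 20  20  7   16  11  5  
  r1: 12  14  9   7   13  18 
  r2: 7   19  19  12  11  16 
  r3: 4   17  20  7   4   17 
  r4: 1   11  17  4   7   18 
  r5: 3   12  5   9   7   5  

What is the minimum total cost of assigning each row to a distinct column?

Minimum assignment cost: 39

one of 2 optimal assignments: row0→col5 (cost 5), row1→col1 (cost 14), row2→col0 (cost 7), row3→col4 (cost 4), row4→col3 (cost 4), row5→col2 (cost 5)
total = 5 + 14 + 7 + 4 + 4 + 5 = 39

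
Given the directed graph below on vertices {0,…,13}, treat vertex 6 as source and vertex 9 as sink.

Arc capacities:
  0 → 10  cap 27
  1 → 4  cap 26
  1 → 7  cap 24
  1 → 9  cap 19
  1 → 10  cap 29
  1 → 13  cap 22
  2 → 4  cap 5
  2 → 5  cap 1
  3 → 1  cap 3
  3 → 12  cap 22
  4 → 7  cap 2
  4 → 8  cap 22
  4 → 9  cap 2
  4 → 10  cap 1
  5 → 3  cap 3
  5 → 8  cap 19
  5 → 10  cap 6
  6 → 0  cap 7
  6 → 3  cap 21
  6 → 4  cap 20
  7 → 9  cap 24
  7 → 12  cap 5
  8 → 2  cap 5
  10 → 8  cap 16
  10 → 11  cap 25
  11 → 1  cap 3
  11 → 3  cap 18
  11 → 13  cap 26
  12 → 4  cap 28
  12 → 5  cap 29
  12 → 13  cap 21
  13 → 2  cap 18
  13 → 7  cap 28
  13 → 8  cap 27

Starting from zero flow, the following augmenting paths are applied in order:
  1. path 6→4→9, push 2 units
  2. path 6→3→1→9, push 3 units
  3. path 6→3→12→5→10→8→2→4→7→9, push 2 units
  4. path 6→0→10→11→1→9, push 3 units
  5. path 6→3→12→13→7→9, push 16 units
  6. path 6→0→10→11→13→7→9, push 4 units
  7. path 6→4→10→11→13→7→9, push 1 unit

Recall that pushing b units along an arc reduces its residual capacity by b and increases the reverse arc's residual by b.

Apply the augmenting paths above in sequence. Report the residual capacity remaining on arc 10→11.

after path 1 (6→4→9, push 2): res(10,11)=25
after path 2 (6→3→1→9, push 3): res(10,11)=25
after path 3 (6→3→12→5→10→8→2→4→7→9, push 2): res(10,11)=25
after path 4 (6→0→10→11→1→9, push 3): res(10,11)=22
after path 5 (6→3→12→13→7→9, push 16): res(10,11)=22
after path 6 (6→0→10→11→13→7→9, push 4): res(10,11)=18
after path 7 (6→4→10→11→13→7→9, push 1): res(10,11)=17

Residual capacity of (10,11): 17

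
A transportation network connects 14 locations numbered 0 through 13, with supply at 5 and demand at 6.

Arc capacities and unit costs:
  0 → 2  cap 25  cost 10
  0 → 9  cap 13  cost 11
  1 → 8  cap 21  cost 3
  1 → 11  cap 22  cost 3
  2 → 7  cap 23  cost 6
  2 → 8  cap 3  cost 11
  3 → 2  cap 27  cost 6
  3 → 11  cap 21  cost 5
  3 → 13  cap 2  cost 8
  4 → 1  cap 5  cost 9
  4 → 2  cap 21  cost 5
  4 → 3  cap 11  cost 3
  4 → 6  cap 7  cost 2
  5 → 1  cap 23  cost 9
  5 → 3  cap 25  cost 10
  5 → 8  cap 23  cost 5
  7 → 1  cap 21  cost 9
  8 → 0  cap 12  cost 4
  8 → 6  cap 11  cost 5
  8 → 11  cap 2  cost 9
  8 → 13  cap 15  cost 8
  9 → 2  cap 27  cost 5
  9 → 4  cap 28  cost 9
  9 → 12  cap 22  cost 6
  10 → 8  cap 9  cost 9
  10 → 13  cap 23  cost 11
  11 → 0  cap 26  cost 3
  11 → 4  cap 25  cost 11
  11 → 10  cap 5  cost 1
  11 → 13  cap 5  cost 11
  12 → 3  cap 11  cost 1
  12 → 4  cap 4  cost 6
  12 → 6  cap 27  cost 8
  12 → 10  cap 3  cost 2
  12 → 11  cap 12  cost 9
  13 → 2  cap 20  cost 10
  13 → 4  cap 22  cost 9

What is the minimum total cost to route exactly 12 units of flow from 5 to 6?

Minimum cost for 12 units: 134

shortest-cost path #1: 5→8→6 push 11 @ unit cost 10 (adds 110)
shortest-cost path #2: 5→8→13→4→6 push 1 @ unit cost 24 (adds 24)
total cost = 134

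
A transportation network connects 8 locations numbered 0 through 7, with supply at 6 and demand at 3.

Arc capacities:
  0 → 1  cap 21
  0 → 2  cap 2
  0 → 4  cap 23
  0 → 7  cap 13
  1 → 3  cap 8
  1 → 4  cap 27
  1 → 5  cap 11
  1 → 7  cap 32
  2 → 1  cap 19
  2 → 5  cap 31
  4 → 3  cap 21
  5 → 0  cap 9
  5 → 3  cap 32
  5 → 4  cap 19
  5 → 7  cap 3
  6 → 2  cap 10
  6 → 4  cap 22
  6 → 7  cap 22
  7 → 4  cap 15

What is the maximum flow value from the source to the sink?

Maximum flow value: 31

augment #1: 6→4→3 bottleneck 21, total now 21
augment #2: 6→2→1→3 bottleneck 8, total now 29
augment #3: 6→2→5→3 bottleneck 2, total now 31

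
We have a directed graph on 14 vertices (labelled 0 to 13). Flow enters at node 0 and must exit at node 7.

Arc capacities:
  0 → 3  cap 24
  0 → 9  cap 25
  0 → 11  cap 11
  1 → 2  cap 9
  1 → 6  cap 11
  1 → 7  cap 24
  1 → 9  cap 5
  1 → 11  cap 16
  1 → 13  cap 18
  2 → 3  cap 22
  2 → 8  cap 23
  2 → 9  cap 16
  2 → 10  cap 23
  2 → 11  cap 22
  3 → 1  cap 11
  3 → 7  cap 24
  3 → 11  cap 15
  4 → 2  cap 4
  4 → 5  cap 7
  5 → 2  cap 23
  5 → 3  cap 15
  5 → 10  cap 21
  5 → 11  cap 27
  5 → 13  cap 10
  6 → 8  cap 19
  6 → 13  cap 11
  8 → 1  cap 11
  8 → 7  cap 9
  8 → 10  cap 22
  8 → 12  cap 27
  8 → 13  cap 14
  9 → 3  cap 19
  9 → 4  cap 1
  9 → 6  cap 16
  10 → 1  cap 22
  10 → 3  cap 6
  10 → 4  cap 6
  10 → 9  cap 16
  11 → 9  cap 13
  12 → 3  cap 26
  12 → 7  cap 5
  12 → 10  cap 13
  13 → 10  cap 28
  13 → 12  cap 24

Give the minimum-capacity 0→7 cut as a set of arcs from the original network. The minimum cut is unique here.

Min-cut arcs: {(3,1), (3,7), (9,4), (9,6)} (total capacity 52)

augment #1: 0→3→7 push 24
augment #2: 0→9→3→1→7 push 11
augment #3: 0→9→6→8→7 push 9
augment #4: 0→9→6→8→1→7 push 5
augment #5: 0→11→9→6→8→1→7 push 2
augment #6: 0→11→9→4→2→8→1→7 push 1
max flow = 52; residual-reachable set from 0 gives S-side
cut edges (S→T): {(3,1), (3,7), (9,4), (9,6)} total cap 52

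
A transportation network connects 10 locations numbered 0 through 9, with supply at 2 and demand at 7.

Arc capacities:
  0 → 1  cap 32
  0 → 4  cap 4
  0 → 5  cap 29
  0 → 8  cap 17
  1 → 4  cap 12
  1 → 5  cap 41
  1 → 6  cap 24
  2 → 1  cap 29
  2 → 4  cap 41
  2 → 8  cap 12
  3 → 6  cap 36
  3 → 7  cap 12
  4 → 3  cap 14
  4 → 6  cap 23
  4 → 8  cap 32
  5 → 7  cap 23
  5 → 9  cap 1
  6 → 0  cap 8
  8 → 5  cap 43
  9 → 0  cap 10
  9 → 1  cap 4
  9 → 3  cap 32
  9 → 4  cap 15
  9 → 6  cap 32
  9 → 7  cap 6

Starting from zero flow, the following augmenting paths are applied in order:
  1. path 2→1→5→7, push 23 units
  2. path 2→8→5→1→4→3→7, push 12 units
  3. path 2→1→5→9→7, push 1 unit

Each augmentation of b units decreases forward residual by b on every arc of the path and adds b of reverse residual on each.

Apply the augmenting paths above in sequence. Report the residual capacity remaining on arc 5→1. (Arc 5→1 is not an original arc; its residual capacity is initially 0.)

after path 1 (2→1→5→7, push 23): res(5,1)=23
after path 2 (2→8→5→1→4→3→7, push 12): res(5,1)=11
after path 3 (2→1→5→9→7, push 1): res(5,1)=12

Residual capacity of (5,1): 12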